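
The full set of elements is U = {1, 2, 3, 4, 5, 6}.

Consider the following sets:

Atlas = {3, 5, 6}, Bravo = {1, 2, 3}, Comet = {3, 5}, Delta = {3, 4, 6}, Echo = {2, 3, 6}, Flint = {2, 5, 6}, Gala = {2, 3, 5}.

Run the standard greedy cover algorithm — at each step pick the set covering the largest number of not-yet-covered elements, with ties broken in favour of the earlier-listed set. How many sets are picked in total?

Greedy: pick Atlas (covers 3 new) → pick Bravo (covers 2 new) → pick Delta (covers 1 new). Total picks: 3.

3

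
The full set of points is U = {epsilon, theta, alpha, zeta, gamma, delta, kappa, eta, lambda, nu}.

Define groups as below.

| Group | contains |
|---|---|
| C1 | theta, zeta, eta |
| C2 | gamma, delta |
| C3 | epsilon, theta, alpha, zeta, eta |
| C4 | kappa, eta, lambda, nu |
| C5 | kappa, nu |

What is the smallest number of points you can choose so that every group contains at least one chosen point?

3

Take H = {gamma, kappa, eta}. Each listed group contains at least one of these, so H is a hitting set of size 3.
The groups C2, C3, C5 are pairwise disjoint, so any hitting set needs a separate point for each — at least 3. Hence 3 is optimal.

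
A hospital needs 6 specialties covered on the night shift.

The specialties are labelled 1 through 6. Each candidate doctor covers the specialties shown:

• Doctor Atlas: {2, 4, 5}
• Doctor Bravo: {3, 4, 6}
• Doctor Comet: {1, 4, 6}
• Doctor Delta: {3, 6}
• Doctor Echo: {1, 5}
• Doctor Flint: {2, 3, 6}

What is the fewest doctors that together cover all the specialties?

Take {Comet, Echo, Flint}. Their union is {1, 2, 3, 4, 5, 6}, which is all 6 specialties.
No 2 of the 6 doctors cover everything (all 15 combinations miss at least one specialty), so 3 is optimal.

3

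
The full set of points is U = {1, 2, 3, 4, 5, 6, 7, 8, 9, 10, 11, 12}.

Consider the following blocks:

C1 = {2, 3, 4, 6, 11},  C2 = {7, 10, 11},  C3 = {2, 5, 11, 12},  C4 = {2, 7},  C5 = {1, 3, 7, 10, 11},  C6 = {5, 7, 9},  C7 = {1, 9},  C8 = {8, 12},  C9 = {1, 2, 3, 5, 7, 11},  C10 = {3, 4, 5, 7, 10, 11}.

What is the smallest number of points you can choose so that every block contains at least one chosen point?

The 4 points {2, 8, 9, 11} hit every block.
No choice of 3 points meets every block, so 4 is the minimum.

4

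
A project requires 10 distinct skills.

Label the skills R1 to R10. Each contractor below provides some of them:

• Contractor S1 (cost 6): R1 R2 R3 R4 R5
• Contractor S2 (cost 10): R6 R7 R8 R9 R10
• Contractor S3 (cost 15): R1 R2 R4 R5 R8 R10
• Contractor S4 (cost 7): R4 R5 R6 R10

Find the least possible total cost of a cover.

S1, S2 together cover every skill (S1 ∪ S2 = {R1, R2, R3, R4, R5, R6, R7, R8, R9, R10}); total cost 6 + 10 = 16.
No covering selection has total cost below 16.

16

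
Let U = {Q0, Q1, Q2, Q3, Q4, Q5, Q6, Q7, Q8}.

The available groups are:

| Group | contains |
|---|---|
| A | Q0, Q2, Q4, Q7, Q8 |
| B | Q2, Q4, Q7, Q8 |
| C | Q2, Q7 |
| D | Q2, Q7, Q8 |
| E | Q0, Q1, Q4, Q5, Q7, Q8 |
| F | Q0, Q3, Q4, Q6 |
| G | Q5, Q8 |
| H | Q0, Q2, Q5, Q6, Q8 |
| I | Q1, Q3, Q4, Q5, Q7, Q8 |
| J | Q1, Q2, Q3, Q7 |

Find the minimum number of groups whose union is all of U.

Take {H, I}. Their union is {Q0, Q1, Q2, Q3, Q4, Q5, Q6, Q7, Q8}, which is all 9 elements.
No single group has all 9 elements (the largest, E, has 6), so 2 is optimal.

2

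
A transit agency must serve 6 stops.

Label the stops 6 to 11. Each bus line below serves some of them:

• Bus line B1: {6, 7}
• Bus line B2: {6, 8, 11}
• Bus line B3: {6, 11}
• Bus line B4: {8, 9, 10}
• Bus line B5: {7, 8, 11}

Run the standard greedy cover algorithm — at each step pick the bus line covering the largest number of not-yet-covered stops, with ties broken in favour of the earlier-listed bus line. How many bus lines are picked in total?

3

Greedy: pick B2 (covers 3 new) → pick B4 (covers 2 new) → pick B1 (covers 1 new). Total picks: 3.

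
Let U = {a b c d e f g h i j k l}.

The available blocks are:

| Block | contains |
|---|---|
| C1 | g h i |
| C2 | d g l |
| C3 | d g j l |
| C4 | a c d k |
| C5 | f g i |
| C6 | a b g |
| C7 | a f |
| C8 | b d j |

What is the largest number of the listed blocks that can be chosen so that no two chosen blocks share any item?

3

C1, C7, C8 are pairwise disjoint (C1={g,h,i}; C7={a,f}; C8={b,d,j}).
Every remaining block overlaps one of these, and no 4 of the listed blocks are pairwise disjoint, so 3 is the maximum.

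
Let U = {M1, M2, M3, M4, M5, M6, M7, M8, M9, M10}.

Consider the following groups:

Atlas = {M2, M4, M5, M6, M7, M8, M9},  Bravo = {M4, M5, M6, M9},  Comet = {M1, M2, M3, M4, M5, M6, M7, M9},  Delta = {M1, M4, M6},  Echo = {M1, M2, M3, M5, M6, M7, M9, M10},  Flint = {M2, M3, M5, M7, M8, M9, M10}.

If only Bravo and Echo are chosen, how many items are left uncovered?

1

Union of Bravo, Echo = {M1, M2, M3, M4, M5, M6, M7, M9, M10}.
Not covered: M8 — 1 item.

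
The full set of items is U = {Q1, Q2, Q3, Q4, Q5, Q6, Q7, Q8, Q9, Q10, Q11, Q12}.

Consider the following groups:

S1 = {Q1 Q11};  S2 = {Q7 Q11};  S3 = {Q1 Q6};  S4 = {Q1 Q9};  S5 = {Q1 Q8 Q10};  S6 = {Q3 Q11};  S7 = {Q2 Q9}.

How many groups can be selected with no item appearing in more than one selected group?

S5, S6, S7 are pairwise disjoint (S5={Q1,Q8,Q10}; S6={Q3,Q11}; S7={Q2,Q9}).
Every remaining group overlaps one of these, and no 4 of the listed groups are pairwise disjoint, so 3 is the maximum.

3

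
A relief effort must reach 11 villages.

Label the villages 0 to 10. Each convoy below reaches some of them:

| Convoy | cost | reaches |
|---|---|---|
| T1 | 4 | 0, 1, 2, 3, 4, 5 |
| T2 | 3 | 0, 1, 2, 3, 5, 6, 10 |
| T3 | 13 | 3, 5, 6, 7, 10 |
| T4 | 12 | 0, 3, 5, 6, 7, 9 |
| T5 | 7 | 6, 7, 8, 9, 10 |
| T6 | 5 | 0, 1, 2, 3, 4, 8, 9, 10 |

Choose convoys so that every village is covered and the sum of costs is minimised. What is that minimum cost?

T1, T5 together cover every village (T1 ∪ T5 = {0, 1, 2, 3, 4, 5, 6, 7, 8, 9, 10}); total cost 4 + 7 = 11.
The greedy pick T2, T6, T5 costs 15; no covering selection beats 11.

11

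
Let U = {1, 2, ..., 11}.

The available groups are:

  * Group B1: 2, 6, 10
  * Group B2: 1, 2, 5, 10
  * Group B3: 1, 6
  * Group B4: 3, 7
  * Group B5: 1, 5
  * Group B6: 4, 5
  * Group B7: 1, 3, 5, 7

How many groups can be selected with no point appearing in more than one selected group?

B1, B4, B5 are pairwise disjoint (B1={2,6,10}; B4={3,7}; B5={1,5}).
Every remaining group overlaps one of these, and no 4 of the listed groups are pairwise disjoint, so 3 is the maximum.

3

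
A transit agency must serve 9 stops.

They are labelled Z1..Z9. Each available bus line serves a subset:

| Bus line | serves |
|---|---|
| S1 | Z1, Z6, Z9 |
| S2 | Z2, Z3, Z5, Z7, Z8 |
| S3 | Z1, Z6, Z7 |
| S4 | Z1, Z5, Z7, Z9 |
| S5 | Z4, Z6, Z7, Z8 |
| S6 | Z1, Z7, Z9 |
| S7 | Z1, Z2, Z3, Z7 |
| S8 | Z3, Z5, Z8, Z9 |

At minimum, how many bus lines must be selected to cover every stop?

3

S1 and S2 and S5 together: S1 ∪ S2 ∪ S5 = {Z1, Z2, Z3, Z4, Z5, Z6, Z7, Z8, Z9} — every stop is covered.
Only S5 contains Z4, so S5 is forced; the remaining 5 stops need at least 2 more bus lines (each remaining bus line adds at most 3) — so at least 3 bus lines are needed, and 3 is optimal.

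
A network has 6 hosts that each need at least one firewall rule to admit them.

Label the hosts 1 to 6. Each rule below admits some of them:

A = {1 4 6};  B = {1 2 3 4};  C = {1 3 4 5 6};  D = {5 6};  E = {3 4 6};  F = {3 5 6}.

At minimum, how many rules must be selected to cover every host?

Take {B, F}. Their union is {1, 2, 3, 4, 5, 6}, which is all 6 hosts.
No single rule has all 6 hosts (the largest, C, has 5), so 2 is optimal.

2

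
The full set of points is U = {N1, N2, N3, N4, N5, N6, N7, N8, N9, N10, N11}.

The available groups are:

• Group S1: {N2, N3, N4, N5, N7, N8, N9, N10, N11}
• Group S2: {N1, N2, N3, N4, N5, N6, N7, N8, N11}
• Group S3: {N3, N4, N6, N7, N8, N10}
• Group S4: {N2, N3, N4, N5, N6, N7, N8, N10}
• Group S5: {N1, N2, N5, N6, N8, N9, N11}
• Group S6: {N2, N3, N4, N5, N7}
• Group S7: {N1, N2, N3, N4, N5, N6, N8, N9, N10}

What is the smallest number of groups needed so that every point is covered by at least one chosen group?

2

S2 and S7 cover everything between them: the union {N1, N2, N3, N4, N5, N6, N7, N8, N9, N10, N11} is all of U.
No single group has all 11 points (the largest, S1, has 9), so 2 is optimal.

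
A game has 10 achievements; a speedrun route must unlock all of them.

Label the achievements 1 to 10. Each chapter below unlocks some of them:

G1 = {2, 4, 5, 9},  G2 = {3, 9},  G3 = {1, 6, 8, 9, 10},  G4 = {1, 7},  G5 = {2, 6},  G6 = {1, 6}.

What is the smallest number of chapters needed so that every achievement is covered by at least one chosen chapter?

4

G1 and G2 and G3 and G4 together: G1 ∪ G2 ∪ G3 ∪ G4 = {1, 2, 3, 4, 5, 6, 7, 8, 9, 10} — every achievement is covered.
No 3 of the 6 chapters cover everything (all 20 combinations miss at least one achievement), so 4 is optimal.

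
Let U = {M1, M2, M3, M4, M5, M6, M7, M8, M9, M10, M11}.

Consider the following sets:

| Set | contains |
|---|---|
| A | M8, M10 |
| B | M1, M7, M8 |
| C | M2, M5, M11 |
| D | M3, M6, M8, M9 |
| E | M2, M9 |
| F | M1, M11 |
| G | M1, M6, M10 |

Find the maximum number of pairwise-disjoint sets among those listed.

3

A, E, F are pairwise disjoint (A={M8,M10}; E={M2,M9}; F={M1,M11}).
Every remaining set overlaps one of these, and no 4 of the listed sets are pairwise disjoint, so 3 is the maximum.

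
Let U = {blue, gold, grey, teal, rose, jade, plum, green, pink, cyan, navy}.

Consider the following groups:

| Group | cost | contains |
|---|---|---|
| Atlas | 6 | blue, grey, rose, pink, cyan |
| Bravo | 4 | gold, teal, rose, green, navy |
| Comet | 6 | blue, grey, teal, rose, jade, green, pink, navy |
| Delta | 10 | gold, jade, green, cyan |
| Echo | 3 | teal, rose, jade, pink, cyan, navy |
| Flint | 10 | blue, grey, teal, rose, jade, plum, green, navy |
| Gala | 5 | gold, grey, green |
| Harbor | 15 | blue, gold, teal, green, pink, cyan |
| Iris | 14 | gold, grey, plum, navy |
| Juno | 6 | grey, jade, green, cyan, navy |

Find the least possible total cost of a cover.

17

Bravo, Echo, Flint together cover every element (Bravo ∪ Echo ∪ Flint = {blue, gold, grey, teal, rose, jade, plum, green, pink, cyan, navy}); total cost 4 + 3 + 10 = 17.
The greedy pick Echo, Gala, Flint costs 18; no covering selection beats 17.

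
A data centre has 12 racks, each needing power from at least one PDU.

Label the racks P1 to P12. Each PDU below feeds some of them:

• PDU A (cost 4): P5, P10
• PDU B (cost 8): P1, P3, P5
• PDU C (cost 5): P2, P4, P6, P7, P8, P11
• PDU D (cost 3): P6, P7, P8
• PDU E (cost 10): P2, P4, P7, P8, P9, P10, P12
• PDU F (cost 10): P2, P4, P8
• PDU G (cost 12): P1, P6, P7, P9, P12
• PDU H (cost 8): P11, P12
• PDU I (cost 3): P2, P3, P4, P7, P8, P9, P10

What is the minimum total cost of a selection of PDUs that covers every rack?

B, D, H, I together cover every rack (B ∪ D ∪ H ∪ I = {P1, P2, P3, P4, P5, P6, P7, P8, P9, P10, P11, P12}); total cost 8 + 3 + 8 + 3 = 22.
The greedy pick I, C, A, G costs 24; no covering selection beats 22.

22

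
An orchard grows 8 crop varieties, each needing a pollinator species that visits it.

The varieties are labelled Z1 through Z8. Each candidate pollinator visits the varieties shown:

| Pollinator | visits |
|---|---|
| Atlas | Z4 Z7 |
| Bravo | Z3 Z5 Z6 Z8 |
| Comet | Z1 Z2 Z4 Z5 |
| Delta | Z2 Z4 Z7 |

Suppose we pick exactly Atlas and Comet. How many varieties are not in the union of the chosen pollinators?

3

Union of Atlas, Comet = {Z1, Z2, Z4, Z5, Z7}.
Not covered: Z3, Z6, Z8 — 3 varieties.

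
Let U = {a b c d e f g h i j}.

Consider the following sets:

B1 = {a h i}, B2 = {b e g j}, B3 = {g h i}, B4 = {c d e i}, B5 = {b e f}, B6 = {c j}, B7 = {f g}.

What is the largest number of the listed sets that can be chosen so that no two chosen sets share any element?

3

B1, B5, B6 are pairwise disjoint (B1={a,h,i}; B5={b,e,f}; B6={c,j}).
Every remaining set overlaps one of these, and no 4 of the listed sets are pairwise disjoint, so 3 is the maximum.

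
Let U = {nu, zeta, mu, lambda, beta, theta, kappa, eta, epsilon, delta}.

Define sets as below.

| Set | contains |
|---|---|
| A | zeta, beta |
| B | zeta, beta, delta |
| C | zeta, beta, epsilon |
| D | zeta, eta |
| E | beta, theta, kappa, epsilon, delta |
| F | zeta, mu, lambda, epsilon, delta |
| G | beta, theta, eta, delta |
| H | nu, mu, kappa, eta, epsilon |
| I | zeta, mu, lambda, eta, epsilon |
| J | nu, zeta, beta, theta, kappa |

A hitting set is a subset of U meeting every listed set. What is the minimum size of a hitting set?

3

Take T = {zeta, mu, delta}. Each listed set contains at least one of these, so T is a hitting set of size 3.
No choice of 2 elements meets every set, so 3 is the minimum.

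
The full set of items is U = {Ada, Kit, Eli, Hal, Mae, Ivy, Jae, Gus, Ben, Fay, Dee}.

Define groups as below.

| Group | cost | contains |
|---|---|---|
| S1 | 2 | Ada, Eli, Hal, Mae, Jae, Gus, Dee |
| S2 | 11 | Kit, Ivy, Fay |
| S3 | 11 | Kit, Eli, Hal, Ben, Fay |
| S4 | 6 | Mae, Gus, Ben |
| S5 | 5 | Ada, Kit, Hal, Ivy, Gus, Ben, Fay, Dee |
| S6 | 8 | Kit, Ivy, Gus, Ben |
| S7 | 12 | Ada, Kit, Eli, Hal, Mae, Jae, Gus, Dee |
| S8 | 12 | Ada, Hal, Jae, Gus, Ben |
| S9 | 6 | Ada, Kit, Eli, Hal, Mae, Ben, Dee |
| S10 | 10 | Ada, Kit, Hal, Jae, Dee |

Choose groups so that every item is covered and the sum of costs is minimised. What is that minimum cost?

7

S1, S5 together cover every item (S1 ∪ S5 = {Ada, Kit, Eli, Hal, Mae, Ivy, Jae, Gus, Ben, Fay, Dee}); total cost 2 + 5 = 7.
No covering selection has total cost below 7.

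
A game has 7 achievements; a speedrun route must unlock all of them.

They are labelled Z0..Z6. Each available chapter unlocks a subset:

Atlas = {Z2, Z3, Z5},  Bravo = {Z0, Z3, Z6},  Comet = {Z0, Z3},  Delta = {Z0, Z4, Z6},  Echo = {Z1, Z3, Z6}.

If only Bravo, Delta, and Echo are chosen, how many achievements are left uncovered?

2

Union of Bravo, Delta, Echo = {Z0, Z1, Z3, Z4, Z6}.
Not covered: Z2, Z5 — 2 achievements.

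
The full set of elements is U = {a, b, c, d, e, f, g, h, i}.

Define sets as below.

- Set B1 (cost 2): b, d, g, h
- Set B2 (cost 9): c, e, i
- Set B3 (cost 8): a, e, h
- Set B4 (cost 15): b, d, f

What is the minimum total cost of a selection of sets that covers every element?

34

B1, B2, B3, B4 together cover every element (B1 ∪ B2 ∪ B3 ∪ B4 = {a, b, c, d, e, f, g, h, i}); total cost 2 + 9 + 8 + 15 = 34.
No covering selection has total cost below 34.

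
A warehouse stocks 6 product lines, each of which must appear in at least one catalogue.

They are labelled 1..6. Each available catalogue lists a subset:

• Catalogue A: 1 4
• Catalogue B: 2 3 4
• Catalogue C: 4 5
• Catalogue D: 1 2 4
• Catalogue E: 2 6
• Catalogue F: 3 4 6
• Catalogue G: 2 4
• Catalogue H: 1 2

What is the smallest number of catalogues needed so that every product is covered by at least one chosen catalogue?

Take {C, D, F}. Their union is {1, 2, 3, 4, 5, 6}, which is all 6 products.
Only C contains 5, so C is forced; the remaining 4 products need at least 2 more catalogues (each remaining catalogue adds at most 2) — so at least 3 catalogues are needed, and 3 is optimal.

3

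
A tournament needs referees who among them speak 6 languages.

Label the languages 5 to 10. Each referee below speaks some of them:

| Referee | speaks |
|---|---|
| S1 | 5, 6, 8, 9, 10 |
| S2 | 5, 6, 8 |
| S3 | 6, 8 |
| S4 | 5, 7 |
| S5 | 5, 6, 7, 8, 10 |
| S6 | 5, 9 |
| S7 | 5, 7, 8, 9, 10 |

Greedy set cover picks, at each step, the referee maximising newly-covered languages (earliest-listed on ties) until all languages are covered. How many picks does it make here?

Greedy: pick S1 (covers 5 new) → pick S4 (covers 1 new). Total picks: 2.

2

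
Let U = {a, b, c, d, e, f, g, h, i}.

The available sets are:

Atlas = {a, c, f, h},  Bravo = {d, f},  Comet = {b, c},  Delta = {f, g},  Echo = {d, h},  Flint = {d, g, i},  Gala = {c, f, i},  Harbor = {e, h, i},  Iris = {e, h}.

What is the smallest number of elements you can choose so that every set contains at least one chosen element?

4

T = {c, d, g, h} meets every set (each contains at least one member of T), and |T| = 4.
No choice of 3 elements meets every set, so 4 is the minimum.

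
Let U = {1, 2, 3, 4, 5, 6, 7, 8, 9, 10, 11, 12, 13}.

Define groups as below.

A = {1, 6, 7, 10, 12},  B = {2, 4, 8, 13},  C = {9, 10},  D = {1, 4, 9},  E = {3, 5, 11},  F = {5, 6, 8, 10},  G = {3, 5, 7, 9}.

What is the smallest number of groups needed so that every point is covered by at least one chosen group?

4

A, B, C, and E cover everything between them: the union {1, 2, 3, 4, 5, 6, 7, 8, 9, 10, 11, 12, 13} is all of U.
No 3 of the 7 groups cover everything (all 35 combinations miss at least one point), so 4 is optimal.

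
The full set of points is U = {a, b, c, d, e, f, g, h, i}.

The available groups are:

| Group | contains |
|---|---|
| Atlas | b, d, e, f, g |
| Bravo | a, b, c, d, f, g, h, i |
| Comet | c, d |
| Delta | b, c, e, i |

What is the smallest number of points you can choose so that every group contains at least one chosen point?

Take T = {d, i}. Each listed group contains at least one of these, so T is a hitting set of size 2.
No single point lies in every group, so at least 2 are needed and 2 is optimal.

2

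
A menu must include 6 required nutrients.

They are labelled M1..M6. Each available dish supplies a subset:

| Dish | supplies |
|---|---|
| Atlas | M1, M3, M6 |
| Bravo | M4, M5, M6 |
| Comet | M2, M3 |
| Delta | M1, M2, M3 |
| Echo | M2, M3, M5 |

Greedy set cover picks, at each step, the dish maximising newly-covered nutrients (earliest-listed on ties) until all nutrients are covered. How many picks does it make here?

Greedy: pick Atlas (covers 3 new) → pick Bravo (covers 2 new) → pick Comet (covers 1 new). Total picks: 3.
(The true minimum cover uses only 2 dishes, so greedy is not optimal here.)

3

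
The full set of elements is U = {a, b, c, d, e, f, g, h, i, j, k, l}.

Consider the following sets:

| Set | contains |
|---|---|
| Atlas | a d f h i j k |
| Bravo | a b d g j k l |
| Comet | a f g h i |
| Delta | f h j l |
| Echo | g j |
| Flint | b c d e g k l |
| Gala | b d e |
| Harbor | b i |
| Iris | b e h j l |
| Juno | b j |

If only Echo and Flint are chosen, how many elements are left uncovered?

4

Union of Echo, Flint = {b, c, d, e, g, j, k, l}.
Not covered: a, f, h, i — 4 elements.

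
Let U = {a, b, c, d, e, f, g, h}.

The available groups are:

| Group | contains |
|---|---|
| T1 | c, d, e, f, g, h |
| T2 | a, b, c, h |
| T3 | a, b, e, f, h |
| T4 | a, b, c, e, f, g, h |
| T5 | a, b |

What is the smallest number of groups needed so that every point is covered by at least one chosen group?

Take {T1, T5}. Their union is {a, b, c, d, e, f, g, h}, which is all 8 points.
No single group has all 8 points (the largest, T4, has 7), so 2 is optimal.

2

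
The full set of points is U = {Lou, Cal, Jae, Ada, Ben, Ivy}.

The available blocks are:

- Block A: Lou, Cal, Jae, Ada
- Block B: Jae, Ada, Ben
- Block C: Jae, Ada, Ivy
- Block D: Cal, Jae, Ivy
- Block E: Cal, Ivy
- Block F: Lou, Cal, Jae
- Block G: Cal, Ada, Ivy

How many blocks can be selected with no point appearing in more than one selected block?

2

B, E are pairwise disjoint (B={Jae,Ada,Ben}; E={Cal,Ivy}).
Every remaining block overlaps one of these, and no 3 of the listed blocks are pairwise disjoint, so 2 is the maximum.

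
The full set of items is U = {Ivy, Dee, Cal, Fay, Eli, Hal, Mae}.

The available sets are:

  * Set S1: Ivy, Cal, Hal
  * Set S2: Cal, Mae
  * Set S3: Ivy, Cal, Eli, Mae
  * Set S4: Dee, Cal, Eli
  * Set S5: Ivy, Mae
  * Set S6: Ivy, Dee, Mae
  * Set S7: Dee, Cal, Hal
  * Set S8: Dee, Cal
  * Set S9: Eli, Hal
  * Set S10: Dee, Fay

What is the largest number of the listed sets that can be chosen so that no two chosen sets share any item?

3

S5, S8, S9 are pairwise disjoint (S5={Ivy,Mae}; S8={Dee,Cal}; S9={Eli,Hal}).
Every remaining set overlaps one of these, and no 4 of the listed sets are pairwise disjoint, so 3 is the maximum.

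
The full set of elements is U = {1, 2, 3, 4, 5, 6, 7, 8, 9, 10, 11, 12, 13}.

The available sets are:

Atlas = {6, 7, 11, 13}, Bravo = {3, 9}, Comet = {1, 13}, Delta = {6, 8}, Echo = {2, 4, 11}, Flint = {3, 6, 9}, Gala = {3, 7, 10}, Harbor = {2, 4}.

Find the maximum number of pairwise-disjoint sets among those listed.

Bravo, Comet, Delta, Harbor are pairwise disjoint (Bravo={3,9}; Comet={1,13}; Delta={6,8}; Harbor={2,4}).
Every remaining set overlaps one of these, and no 5 of the listed sets are pairwise disjoint, so 4 is the maximum.

4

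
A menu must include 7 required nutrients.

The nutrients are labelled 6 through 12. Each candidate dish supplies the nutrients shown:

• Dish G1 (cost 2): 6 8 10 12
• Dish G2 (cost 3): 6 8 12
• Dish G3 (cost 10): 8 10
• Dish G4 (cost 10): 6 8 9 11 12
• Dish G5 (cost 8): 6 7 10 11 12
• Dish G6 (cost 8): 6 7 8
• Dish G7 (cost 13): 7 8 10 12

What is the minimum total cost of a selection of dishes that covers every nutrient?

G4, G5 together cover every nutrient (G4 ∪ G5 = {6, 7, 8, 9, 10, 11, 12}); total cost 10 + 8 = 18.
The greedy pick G1, G5, G4 costs 20; no covering selection beats 18.

18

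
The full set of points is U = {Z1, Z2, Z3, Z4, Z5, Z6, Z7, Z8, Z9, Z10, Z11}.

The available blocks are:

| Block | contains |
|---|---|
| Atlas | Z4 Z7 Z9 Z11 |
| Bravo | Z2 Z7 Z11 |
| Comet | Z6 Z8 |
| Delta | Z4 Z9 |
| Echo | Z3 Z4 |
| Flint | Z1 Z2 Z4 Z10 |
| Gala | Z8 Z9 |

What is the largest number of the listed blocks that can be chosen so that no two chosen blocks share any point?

3

Bravo, Comet, Delta are pairwise disjoint (Bravo={Z2,Z7,Z11}; Comet={Z6,Z8}; Delta={Z4,Z9}).
Every remaining block overlaps one of these, and no 4 of the listed blocks are pairwise disjoint, so 3 is the maximum.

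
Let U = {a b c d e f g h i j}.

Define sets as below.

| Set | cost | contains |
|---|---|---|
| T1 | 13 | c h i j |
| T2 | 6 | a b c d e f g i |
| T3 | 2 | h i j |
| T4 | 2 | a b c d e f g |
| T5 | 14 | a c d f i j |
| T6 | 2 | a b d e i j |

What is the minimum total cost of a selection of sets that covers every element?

4

T3, T4 together cover every element (T3 ∪ T4 = {a, b, c, d, e, f, g, h, i, j}); total cost 2 + 2 = 4.
No covering selection has total cost below 4.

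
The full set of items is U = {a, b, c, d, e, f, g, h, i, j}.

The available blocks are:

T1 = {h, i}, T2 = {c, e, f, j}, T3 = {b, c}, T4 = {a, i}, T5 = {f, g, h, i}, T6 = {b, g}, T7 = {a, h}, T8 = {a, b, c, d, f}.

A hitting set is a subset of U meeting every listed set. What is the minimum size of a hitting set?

Take T = {a, b, c, i}. Each listed block contains at least one of these, so T is a hitting set of size 4.
No choice of 3 items meets every block, so 4 is the minimum.

4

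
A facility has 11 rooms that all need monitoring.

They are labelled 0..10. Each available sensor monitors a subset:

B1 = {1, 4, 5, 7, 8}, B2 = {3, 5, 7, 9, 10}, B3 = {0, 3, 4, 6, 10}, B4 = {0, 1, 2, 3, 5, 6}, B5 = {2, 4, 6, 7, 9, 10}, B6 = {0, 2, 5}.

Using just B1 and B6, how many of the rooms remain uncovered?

Union of B1, B6 = {0, 1, 2, 4, 5, 7, 8}.
Not covered: 3, 6, 9, 10 — 4 rooms.

4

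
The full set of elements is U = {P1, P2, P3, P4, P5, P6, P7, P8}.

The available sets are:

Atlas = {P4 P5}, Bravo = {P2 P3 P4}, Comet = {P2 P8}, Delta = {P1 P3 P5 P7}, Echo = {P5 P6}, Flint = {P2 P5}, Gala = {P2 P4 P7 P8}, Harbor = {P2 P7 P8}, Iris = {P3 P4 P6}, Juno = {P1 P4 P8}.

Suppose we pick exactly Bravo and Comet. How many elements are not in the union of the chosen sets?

Union of Bravo, Comet = {P2, P3, P4, P8}.
Not covered: P1, P5, P6, P7 — 4 elements.

4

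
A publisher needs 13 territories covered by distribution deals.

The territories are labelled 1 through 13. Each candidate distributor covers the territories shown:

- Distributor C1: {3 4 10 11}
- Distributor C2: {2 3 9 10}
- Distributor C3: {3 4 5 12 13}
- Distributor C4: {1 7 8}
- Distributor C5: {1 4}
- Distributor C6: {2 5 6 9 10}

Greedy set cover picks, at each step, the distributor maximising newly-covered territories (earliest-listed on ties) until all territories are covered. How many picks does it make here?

Greedy: pick C3 (covers 5 new) → pick C6 (covers 4 new) → pick C4 (covers 3 new) → pick C1 (covers 1 new). Total picks: 4.

4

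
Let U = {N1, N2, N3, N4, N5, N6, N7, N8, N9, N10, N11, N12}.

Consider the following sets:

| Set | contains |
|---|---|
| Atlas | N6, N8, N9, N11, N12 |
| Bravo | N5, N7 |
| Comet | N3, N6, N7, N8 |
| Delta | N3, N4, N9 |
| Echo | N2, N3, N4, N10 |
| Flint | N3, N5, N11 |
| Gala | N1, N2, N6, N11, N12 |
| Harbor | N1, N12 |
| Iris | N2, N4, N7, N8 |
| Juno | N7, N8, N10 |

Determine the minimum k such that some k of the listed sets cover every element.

Take {Delta, Flint, Gala, Juno}. Their union is {N1, N2, N3, N4, N5, N6, N7, N8, N9, N10, N11, N12}, which is all 12 elements.
No 3 of the 10 sets cover everything (all 120 combinations miss at least one element), so 4 is optimal.

4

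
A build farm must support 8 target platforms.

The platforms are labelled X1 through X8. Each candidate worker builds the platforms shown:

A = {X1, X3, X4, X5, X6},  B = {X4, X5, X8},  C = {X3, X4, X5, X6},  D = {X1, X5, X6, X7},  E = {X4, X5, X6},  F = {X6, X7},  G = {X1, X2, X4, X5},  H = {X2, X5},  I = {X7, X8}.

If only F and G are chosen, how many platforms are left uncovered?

Union of F, G = {X1, X2, X4, X5, X6, X7}.
Not covered: X3, X8 — 2 platforms.

2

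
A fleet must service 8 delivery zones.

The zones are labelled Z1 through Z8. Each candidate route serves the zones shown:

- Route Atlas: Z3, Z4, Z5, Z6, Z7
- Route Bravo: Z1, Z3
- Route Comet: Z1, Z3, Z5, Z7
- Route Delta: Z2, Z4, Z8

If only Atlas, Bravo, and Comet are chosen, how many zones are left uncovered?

2

Union of Atlas, Bravo, Comet = {Z1, Z3, Z4, Z5, Z6, Z7}.
Not covered: Z2, Z8 — 2 zones.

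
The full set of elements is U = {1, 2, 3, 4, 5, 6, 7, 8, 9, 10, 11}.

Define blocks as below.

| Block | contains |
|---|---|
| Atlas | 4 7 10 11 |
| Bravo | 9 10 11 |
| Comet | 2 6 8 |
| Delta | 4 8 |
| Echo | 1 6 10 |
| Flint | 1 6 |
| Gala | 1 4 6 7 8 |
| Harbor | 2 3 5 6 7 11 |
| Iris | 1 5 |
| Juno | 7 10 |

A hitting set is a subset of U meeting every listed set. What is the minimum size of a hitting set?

4

The 4 elements {1, 4, 6, 10} hit every block.
No choice of 3 elements meets every block, so 4 is the minimum.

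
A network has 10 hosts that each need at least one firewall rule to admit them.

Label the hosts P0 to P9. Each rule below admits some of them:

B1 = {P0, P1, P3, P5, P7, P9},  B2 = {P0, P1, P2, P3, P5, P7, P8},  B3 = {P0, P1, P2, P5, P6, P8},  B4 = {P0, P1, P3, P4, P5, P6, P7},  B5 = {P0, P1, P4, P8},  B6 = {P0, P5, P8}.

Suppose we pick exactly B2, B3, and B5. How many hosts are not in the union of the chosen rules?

1

Union of B2, B3, B5 = {P0, P1, P2, P3, P4, P5, P6, P7, P8}.
Not covered: P9 — 1 host.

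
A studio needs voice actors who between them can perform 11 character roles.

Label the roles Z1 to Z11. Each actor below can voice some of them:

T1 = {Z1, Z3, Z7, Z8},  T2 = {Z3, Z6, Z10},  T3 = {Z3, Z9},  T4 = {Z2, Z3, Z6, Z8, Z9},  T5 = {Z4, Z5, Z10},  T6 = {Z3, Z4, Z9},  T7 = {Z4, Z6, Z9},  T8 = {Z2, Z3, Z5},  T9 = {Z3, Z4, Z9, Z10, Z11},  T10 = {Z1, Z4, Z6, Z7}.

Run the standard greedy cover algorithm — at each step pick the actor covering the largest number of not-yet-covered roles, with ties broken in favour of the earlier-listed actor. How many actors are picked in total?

4

Greedy: pick T4 (covers 5 new) → pick T5 (covers 3 new) → pick T1 (covers 2 new) → pick T9 (covers 1 new). Total picks: 4.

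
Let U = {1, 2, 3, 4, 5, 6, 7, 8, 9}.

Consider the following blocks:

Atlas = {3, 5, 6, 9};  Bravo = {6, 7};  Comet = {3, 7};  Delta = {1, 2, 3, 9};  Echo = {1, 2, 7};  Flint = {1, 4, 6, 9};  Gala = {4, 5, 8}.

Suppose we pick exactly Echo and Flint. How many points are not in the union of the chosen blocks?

Union of Echo, Flint = {1, 2, 4, 6, 7, 9}.
Not covered: 3, 5, 8 — 3 points.

3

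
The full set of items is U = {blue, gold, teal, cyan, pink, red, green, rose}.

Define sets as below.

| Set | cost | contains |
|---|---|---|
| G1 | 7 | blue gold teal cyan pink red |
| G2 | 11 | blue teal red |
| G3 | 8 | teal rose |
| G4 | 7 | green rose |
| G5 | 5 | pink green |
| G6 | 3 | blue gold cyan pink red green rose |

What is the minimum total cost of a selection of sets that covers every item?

G1, G6 together cover every item (G1 ∪ G6 = {blue, gold, teal, cyan, pink, red, green, rose}); total cost 7 + 3 = 10.
No covering selection has total cost below 10.

10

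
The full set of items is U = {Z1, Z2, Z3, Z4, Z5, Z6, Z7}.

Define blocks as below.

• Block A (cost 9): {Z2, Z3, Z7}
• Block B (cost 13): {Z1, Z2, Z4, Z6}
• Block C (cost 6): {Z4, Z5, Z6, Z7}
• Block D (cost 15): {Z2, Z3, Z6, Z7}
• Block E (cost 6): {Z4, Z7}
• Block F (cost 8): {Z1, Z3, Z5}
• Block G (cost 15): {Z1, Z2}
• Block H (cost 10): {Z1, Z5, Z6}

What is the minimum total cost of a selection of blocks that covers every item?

A, C, F together cover every item (A ∪ C ∪ F = {Z1, Z2, Z3, Z4, Z5, Z6, Z7}); total cost 9 + 6 + 8 = 23.
No covering selection has total cost below 23.

23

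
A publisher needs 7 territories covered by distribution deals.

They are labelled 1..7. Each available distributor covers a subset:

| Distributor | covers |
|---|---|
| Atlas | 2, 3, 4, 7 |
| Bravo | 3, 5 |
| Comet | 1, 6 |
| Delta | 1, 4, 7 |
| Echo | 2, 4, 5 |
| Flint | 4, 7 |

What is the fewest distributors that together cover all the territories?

3

Take {Atlas, Bravo, Comet}. Their union is {1, 2, 3, 4, 5, 6, 7}, which is all 7 territories.
Only Comet contains 6, so Comet is forced; the remaining 5 territories need at least 2 more distributors (each remaining distributor adds at most 4) — so at least 3 distributors are needed, and 3 is optimal.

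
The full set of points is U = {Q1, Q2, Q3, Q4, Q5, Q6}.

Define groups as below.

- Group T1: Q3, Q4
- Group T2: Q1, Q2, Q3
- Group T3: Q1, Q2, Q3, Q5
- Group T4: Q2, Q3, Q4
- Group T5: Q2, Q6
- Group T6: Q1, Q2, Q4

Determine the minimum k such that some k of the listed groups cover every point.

Take {T3, T5, T6}. Their union is {Q1, Q2, Q3, Q4, Q5, Q6}, which is all 6 points.
Only T3 contains Q5, so T3 is forced; the remaining 2 points need at least 2 more groups (each remaining group adds at most 1) — so at least 3 groups are needed, and 3 is optimal.

3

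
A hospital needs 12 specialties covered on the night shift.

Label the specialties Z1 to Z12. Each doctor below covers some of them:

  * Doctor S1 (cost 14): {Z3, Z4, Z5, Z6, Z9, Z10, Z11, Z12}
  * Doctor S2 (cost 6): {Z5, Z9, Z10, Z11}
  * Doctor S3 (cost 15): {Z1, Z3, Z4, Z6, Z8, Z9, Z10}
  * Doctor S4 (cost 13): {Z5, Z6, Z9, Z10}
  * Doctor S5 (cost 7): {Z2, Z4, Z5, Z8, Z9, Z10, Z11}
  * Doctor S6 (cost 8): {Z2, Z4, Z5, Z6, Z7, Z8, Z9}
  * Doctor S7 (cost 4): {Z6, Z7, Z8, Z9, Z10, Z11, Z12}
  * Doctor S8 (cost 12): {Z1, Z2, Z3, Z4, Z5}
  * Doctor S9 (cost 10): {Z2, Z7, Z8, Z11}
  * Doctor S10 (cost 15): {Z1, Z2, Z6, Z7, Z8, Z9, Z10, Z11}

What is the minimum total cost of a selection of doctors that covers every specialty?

S7, S8 together cover every specialty (S7 ∪ S8 = {Z1, Z2, Z3, Z4, Z5, Z6, Z7, Z8, Z9, Z10, Z11, Z12}); total cost 4 + 12 = 16.
The greedy pick S7, S5, S8 costs 23; no covering selection beats 16.

16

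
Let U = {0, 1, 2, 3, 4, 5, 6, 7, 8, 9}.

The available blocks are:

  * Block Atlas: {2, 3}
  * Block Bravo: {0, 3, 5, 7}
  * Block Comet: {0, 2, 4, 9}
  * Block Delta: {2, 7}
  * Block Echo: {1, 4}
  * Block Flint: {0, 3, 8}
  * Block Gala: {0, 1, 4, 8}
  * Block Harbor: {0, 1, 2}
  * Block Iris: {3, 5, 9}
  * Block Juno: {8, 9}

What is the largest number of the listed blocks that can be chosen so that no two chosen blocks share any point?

3

Delta, Echo, Juno are pairwise disjoint (Delta={2,7}; Echo={1,4}; Juno={8,9}).
Every remaining block overlaps one of these, and no 4 of the listed blocks are pairwise disjoint, so 3 is the maximum.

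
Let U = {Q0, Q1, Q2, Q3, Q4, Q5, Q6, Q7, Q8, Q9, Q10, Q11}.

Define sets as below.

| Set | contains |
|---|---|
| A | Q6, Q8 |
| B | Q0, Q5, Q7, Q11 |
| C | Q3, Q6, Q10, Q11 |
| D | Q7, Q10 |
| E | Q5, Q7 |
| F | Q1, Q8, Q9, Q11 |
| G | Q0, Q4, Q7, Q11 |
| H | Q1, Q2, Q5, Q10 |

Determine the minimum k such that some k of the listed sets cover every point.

C and F and G and H together: C ∪ F ∪ G ∪ H = {Q0, Q1, Q2, Q3, Q4, Q5, Q6, Q7, Q8, Q9, Q10, Q11} — every point is covered.
Only C contains Q3, so C is forced; the remaining 8 points need at least 3 more sets (each remaining set adds at most 3) — so at least 4 sets are needed, and 4 is optimal.

4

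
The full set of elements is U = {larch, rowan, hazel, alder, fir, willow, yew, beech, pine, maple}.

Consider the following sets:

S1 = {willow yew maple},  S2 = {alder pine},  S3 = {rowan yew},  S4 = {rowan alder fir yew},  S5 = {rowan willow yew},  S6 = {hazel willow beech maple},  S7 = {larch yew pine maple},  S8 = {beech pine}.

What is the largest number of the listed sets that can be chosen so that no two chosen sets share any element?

3

S2, S3, S6 are pairwise disjoint (S2={alder,pine}; S3={rowan,yew}; S6={hazel,willow,beech,maple}).
Every remaining set overlaps one of these, and no 4 of the listed sets are pairwise disjoint, so 3 is the maximum.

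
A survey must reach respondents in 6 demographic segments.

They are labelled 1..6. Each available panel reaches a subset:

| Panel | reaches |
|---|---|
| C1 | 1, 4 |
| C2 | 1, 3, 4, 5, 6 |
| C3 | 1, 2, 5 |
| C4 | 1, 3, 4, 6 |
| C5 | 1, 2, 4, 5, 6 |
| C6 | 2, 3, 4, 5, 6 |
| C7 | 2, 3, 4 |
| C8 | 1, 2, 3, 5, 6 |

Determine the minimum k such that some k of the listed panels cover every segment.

C2 and C6 together: C2 ∪ C6 = {1, 2, 3, 4, 5, 6} — every segment is covered.
No single panel has all 6 segments (the largest, C2, has 5), so 2 is optimal.

2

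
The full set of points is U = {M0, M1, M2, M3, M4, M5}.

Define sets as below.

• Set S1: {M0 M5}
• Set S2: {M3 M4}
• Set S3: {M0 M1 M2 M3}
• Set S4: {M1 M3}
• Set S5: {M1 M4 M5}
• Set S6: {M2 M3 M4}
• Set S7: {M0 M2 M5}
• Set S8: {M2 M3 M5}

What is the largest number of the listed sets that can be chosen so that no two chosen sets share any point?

2

S2, S7 are pairwise disjoint (S2={M3,M4}; S7={M0,M2,M5}).
Every remaining set overlaps one of these, and no 3 of the listed sets are pairwise disjoint, so 2 is the maximum.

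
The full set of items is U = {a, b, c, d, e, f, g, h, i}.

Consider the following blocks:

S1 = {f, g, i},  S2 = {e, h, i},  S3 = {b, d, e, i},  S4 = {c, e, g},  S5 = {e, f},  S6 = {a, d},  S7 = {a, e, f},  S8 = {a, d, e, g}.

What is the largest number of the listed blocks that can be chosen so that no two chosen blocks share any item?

2

S1, S6 are pairwise disjoint (S1={f,g,i}; S6={a,d}).
Every remaining block overlaps one of these, and no 3 of the listed blocks are pairwise disjoint, so 2 is the maximum.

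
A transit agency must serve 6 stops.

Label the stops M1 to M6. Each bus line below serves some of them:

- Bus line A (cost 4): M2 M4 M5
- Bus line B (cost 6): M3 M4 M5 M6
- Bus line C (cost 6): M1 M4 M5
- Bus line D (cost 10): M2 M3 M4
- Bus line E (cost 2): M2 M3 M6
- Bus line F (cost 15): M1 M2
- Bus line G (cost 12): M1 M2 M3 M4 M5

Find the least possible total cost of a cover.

C, E together cover every stop (C ∪ E = {M1, M2, M3, M4, M5, M6}); total cost 6 + 2 = 8.
The greedy pick E, A, C costs 12; no covering selection beats 8.

8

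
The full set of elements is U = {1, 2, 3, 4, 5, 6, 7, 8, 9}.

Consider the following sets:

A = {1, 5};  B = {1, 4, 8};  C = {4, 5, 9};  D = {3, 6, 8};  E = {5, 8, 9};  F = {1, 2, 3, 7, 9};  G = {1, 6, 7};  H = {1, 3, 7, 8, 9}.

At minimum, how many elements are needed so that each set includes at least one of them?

The 3 elements {1, 4, 8} hit every set.
No choice of 2 elements meets every set, so 3 is the minimum.

3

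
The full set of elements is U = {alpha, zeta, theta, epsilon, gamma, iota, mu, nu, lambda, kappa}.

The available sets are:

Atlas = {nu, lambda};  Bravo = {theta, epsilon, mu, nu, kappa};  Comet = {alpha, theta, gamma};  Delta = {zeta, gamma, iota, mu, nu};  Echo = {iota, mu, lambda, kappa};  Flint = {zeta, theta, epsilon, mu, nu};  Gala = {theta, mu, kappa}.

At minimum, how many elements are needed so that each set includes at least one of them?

3

Take H = {theta, mu, nu}. Each listed set contains at least one of these, so H is a hitting set of size 3.
No choice of 2 elements meets every set, so 3 is the minimum.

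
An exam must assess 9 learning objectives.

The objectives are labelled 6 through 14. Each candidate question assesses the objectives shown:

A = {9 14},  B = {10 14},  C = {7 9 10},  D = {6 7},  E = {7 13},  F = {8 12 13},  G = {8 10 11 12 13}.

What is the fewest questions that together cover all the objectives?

Take {A, D, G}. Their union is {6, 7, 8, 9, 10, 11, 12, 13, 14}, which is all 9 objectives.
Only D contains 6, so D is forced; the remaining 7 objectives need at least 2 more questions (each remaining question adds at most 5) — so at least 3 questions are needed, and 3 is optimal.

3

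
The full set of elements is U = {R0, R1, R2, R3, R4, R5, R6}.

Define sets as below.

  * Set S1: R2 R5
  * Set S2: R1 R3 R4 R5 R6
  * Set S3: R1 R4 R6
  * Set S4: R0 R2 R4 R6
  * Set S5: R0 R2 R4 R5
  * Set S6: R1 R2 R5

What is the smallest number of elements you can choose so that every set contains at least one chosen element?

H = {R5, R6} meets every set (each contains at least one member of H), and |H| = 2.
The sets S1, S3 are pairwise disjoint, so any hitting set needs a separate element for each — at least 2. Hence 2 is optimal.

2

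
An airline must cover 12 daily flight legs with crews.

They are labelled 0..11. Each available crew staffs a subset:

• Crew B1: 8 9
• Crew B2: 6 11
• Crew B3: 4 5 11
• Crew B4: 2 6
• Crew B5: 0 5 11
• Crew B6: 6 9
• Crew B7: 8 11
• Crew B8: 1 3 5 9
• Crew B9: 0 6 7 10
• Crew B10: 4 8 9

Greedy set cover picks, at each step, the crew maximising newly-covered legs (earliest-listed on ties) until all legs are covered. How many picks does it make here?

Greedy: pick B8 (covers 4 new) → pick B9 (covers 4 new) → pick B3 (covers 2 new) → pick B1 (covers 1 new) → pick B4 (covers 1 new). Total picks: 5.

5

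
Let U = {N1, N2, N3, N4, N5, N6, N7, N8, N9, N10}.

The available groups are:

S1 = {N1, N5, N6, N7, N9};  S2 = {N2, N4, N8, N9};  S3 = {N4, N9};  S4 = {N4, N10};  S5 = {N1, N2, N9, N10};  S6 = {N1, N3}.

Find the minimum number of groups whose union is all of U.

4

S1 and S2 and S5 and S6 together: S1 ∪ S2 ∪ S5 ∪ S6 = {N1, N2, N3, N4, N5, N6, N7, N8, N9, N10} — every element is covered.
No 3 of the 6 groups cover everything (all 20 combinations miss at least one element), so 4 is optimal.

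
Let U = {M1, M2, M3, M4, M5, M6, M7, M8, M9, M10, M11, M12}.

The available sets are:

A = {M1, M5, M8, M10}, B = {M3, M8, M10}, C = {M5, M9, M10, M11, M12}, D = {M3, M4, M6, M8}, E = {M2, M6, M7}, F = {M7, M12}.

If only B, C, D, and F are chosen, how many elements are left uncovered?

2

Union of B, C, D, F = {M3, M4, M5, M6, M7, M8, M9, M10, M11, M12}.
Not covered: M1, M2 — 2 elements.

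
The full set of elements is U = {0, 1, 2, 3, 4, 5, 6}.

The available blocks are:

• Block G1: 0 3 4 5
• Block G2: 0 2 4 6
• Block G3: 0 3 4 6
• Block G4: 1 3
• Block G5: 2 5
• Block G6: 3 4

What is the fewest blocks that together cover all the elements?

3

Take {G2, G4, G5}. Their union is {0, 1, 2, 3, 4, 5, 6}, which is all 7 elements.
Only G4 contains 1, so G4 is forced; the remaining 5 elements need at least 2 more blocks (each remaining block adds at most 4) — so at least 3 blocks are needed, and 3 is optimal.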